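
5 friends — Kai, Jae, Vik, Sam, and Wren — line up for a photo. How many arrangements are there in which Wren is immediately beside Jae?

Treat {Wren, Jae} as a single unit. There are 4 units to order, and the pair itself can be ordered 2 ways.
So the count is 2·(4)! = 48.

48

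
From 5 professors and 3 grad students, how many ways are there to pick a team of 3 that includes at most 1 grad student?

40

Split by how many grad students are chosen (0 through 1).
Sum: C(3,0)·C(5,3) + C(3,1)·C(5,2) = 10 + 30 = 40.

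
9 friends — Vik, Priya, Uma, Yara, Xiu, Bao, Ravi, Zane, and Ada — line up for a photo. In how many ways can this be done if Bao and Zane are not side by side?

There are 9! = 362880 arrangements in all. If Bao and Zane are adjacent, merging them into one block gives 2·(8)! = 80640 arrangements.
So 362880 − 80640 = 282240 arrangements keep them apart.

282240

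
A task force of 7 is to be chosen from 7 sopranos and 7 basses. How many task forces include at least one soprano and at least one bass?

3430

Total 7-person selections from all 14: C(14,7) = 3432.
Selections missing a whole group: no sopranos → C(7,7) = 1; no basses → C(7,7) = 1.
Both groups omitted at once is impossible, so 3432 − 2 = 3430.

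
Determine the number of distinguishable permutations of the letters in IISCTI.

120

Letter multiplicities in IISCTI: C×1, I×3, S×1, T×1.
Dividing 6! = 720 by 3! = 6 for the repeated letters gives 120.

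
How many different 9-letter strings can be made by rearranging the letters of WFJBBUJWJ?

Letter multiplicities in WFJBBUJWJ: B×2, F×1, J×3, U×1, W×2.
Dividing 9! = 362880 by 3!·2!·2! = 24 for the repeated letters gives 15120.

15120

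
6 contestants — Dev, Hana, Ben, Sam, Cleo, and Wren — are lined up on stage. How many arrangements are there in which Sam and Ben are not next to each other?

There are 6! = 720 arrangements in all. If Sam and Ben are adjacent, merging them into one block gives 2·(5)! = 240 arrangements.
So 720 − 240 = 480 arrangements keep them apart.

480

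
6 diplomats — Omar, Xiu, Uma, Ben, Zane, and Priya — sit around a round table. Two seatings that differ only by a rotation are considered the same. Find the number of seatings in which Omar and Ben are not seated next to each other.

72

Without the restriction there are (5)! = 120 seatings.
Seatings with Omar beside Ben: treat them as a block with 2 internal orders, giving 2 × (4)! = 48.
Subtracting, 120 − 48 = 72.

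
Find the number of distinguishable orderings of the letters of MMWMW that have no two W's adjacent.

6

There are 5!/(3!·2!) = 10 arrangements of MMWMW in total.
If the two W's are adjacent, glue them into one block, leaving 4 items to arrange: (4)!/(3!) = 4 ways.
Subtracting, 10 − 4 = 6 arrangements keep the W's apart.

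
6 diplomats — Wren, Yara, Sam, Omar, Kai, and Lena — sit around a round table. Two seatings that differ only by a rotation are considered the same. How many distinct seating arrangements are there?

Fix one person's seat to break rotational symmetry; the remaining 5 people can be arranged in (5)! = 120 ways.

120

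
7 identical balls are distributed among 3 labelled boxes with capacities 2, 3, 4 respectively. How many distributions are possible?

Ignoring the caps, the number of non-negative solutions to x_1+…+x_3 = 7 is C(9,2) = 36.
Subtract solutions that violate a single cap (substitute x_i' = x_i − (cap_i+1)): x_1 ≥ 3 gives C(6,2) = 15; x_2 ≥ 4 gives C(5,2) = 10; x_3 ≥ 5 gives C(4,2) = 6. Together 31.
Add back pairs where two caps are both exceeded: 1 + 0 + 0 = 1.
By inclusion–exclusion the count is 36 − 31 + 1 = 6.

6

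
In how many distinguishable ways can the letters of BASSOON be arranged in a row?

BASSOON has 7 letters with O appearing twice and S appearing twice.
Dividing 7! = 5040 by 2!·2! = 4 for the repeated letters gives 1260.

1260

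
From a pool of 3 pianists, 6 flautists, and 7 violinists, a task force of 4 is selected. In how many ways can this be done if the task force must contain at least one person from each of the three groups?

Unrestricted: C(16,4) = 1820 ways to pick any 4 of the 16.
Selections missing a whole group: no pianists → C(13,4) = 715; no flautists → C(10,4) = 210; no violinists → C(9,4) = 126.
Add back selections omitting two groups (i.e. drawn from a single group): C(3,4) + C(6,4) + C(7,4) = 50.
By inclusion–exclusion: 1820 − 1051 + 50 = 819.

819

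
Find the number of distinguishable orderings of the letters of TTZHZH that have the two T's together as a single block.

30

Treat the 2 copies of T as a single block. The multiset to arrange is then {TT, H, H, Z, Z}, 5 items in all.
That gives (5)!/(2!·2!) = 30 arrangements.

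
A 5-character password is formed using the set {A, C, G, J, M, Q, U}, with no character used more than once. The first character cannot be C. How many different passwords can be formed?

2160

The first character has 7−1 = 6 choices (anything except C).
The remaining 4 characters are filled from the other 6 symbols without repetition: 6 × 5 × 4 × 3 = 360.
Total: 6 × 360 = 2160.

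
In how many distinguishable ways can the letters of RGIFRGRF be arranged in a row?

The 8 letters of RGIFRGRF have repeats: F appearing twice, G appearing twice, and R appearing 3 times.
So there are 8! / (3!·2!·2!) = 1680 distinguishable arrangements.

1680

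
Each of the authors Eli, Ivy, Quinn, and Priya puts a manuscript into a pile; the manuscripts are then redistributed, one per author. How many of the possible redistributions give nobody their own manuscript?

This is the derangement count D_4: permutations of 4 items with no fixed point.
By inclusion–exclusion this is Σ_{j=0}^{4} (−1)^j C(4,j)·(4−j)!.
Computing: 24 − 24 + 12 − 4 + 1 = 9.

9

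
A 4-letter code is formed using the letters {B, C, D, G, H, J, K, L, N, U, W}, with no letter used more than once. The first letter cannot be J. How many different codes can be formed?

7200

The first letter has 11−1 = 10 choices (anything except J).
The remaining 3 letters are filled from the other 10 symbols without repetition: 10 × 9 × 8 = 720.
Total: 10 × 720 = 7200.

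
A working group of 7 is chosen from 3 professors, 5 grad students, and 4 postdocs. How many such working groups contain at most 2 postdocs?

Split by how many postdocs are chosen (0 through 2).
Sum: C(4,0)·C(8,7) + C(4,1)·C(8,6) + C(4,2)·C(8,5) = 8 + 112 + 336 = 456.

456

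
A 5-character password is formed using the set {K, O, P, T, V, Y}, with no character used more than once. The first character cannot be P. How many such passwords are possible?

600

The first character has 6−1 = 5 choices (anything except P).
The remaining 4 characters are filled from the other 5 symbols without repetition: 5 × 4 × 3 × 2 = 120.
Total: 5 × 120 = 600.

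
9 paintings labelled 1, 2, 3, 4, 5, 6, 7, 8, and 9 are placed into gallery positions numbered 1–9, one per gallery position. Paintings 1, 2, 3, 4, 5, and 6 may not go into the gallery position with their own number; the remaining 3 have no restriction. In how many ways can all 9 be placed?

183822

Let Aᵢ (for 1 ≤ i ≤ 6) be the placements that put painting i in its forbidden gallery position. Any j of these fix j positions, leaving (9−j)! ways to fill the rest, and there are C(6,j) ways to pick which j.
By inclusion–exclusion, the number of valid placements is Σ_{j=0}^{6} (−1)^j C(6,j)·(9−j)!.
Computing: 362880 − 241920 + 75600 − 14400 + 1800 − 144 + 6 = 183822.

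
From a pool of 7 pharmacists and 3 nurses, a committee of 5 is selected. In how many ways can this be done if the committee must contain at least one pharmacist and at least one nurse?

With no constraint there are C(10,5) = 252 possible selections.
Subtract selections that omit an entire group: no pharmacists → C(3,5) = 0; no nurses → C(7,5) = 21.
Both groups omitted at once is impossible, so 252 − 21 = 231.

231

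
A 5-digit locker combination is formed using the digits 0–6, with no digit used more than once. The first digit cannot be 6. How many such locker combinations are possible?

2160

The first digit has 7−1 = 6 choices (anything except 6).
The remaining 4 digits are filled from the other 6 symbols without repetition: 6 × 5 × 4 × 3 = 360.
Total: 6 × 360 = 2160.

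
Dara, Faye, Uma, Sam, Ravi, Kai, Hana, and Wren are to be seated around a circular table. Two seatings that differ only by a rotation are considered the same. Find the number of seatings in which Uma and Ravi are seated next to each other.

Treat {Uma, Ravi} as one unit (2 internal orders) and seat the resulting 7 units around the table: (6)! circular arrangements.
So 2 × (6)! = 2 × 720 = 1440.

1440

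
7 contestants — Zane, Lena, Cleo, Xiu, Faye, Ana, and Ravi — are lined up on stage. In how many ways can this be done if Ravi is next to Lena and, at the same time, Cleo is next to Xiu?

Treat {Ravi,Lena} as one block (2 orders) and {Cleo,Xiu} as another (2 orders).
That leaves 5 units to arrange: 2 × 2 × 5! = 4 × 120 = 480.

480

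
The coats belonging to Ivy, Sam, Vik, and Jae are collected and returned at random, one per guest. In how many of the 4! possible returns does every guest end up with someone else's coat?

9

Count assignments avoiding every fixed point. For any j of the 4 guests fixed to their own coat, the other 4−j can be arranged in (4−j)! ways.
By inclusion–exclusion this is Σ_{j=0}^{4} (−1)^j C(4,j)·(4−j)!.
Computing: 24 − 24 + 12 − 4 + 1 = 9.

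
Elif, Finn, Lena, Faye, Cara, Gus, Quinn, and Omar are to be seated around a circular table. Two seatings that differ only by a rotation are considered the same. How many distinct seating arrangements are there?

5040

Seat Elif anywhere (absorbing the rotational symmetry), then permute the other 7: (7)! = 5040.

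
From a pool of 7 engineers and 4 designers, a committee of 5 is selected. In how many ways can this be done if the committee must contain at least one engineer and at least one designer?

441

Total 5-person selections from all 11: C(11,5) = 462.
Selections missing a whole group: no engineers → C(4,5) = 0; no designers → C(7,5) = 21.
Both groups omitted at once is impossible, so 462 − 21 = 441.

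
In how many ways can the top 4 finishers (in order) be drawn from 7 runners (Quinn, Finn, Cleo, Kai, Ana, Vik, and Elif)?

This is an ordered selection of 4 from 7: P(7,4).
That gives 7 × 6 × 5 × 4 = 840.

840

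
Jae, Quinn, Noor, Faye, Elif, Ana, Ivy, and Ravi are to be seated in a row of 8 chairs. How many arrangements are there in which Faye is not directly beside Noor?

Of the 8! = 40320 arrangements, those with Faye and Noor adjacent number 2 × 7! = 10080 (treat the pair as a block with 2 internal orders).
So 40320 − 10080 = 30240 arrangements keep them apart.

30240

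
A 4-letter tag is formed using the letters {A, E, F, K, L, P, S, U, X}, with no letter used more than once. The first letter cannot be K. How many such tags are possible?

2688

The first letter has 9−1 = 8 choices (anything except K).
The remaining 3 letters are filled from the other 8 symbols without repetition: 8 × 7 × 6 = 336.
Total: 8 × 336 = 2688.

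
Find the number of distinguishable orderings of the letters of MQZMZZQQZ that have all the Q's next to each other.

Treat the 3 copies of Q as a single block. The multiset to arrange is then {QQQ, M, M, Z, Z, Z, Z}, 7 items in all.
That gives (7)!/(4!·2!) = 105 arrangements.

105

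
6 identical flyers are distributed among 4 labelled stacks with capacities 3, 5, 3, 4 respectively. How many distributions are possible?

By stars and bars, unrestricted non-negative solutions to x_1+…+x_4 = 6 number C(6+3,3) = 84.
Subtract solutions that violate a single cap (substitute x_i' = x_i − (cap_i+1)): x_1 ≥ 4 gives C(5,3) = 10; x_2 ≥ 6 gives C(3,3) = 1; x_3 ≥ 4 gives C(5,3) = 10; x_4 ≥ 5 gives C(4,3) = 4. Together 25.
No two caps can be exceeded simultaneously, so the pair terms are all 0.
By inclusion–exclusion the count is 84 − 25 + 0 = 59.

59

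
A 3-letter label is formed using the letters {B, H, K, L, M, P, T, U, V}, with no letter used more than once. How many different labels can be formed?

504

With no repetition, fill the 3 letters in order: 9 choices, then 8, down to 7.
That product is 9 × 8 × 7 = 504.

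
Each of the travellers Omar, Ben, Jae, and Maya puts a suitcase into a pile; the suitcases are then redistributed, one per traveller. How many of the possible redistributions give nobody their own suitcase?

This is the derangement count D_4: permutations of 4 items with no fixed point.
By inclusion–exclusion this is Σ_{j=0}^{4} (−1)^j C(4,j)·(4−j)!.
Computing: 24 − 24 + 12 − 4 + 1 = 9.

9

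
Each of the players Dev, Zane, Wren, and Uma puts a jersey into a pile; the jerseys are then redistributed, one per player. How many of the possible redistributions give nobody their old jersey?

9

This is the derangement count D_4: permutations of 4 items with no fixed point.
By inclusion–exclusion this is Σ_{j=0}^{4} (−1)^j C(4,j)·(4−j)!.
Computing: 24 − 24 + 12 − 4 + 1 = 9.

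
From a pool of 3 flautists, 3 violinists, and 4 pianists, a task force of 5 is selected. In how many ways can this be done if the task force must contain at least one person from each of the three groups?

204

Unrestricted: C(10,5) = 252 ways to pick any 5 of the 10.
Selections missing a whole group: no flautists → C(7,5) = 21; no violinists → C(7,5) = 21; no pianists → C(6,5) = 6.
Add back selections omitting two groups (i.e. drawn from a single group): C(3,5) + C(3,5) + C(4,5) = 0.
By inclusion–exclusion: 252 − 48 + 0 = 204.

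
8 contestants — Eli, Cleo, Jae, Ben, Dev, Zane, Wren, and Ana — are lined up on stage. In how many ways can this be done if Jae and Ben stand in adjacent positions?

10080

Place the 6 others and the Jae-Ben pair as 7 objects in a line; the pair has 2 internal arrangements.
So the count is 2·(7)! = 10080.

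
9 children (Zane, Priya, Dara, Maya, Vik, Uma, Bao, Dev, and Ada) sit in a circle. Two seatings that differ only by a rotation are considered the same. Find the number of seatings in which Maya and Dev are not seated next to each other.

30240

Without the restriction there are (8)! = 40320 seatings.
Seatings with Maya beside Dev: treat them as a block with 2 internal orders, giving 2 × (7)! = 10080.
Subtracting, 40320 − 10080 = 30240.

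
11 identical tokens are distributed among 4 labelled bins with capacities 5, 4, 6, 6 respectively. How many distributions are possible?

Without the upper bounds there are C(14,3) = 364 ways to split 11 among 4 bins.
Subtract solutions that violate a single cap (substitute x_i' = x_i − (cap_i+1)): x_1 ≥ 6 gives C(8,3) = 56; x_2 ≥ 5 gives C(9,3) = 84; x_3 ≥ 7 gives C(7,3) = 35; x_4 ≥ 7 gives C(7,3) = 35. Together 210.
Add back pairs where two caps are both exceeded: 1 + 0 + 0 + 0 + 0 + 0 = 1.
By inclusion–exclusion the count is 364 − 210 + 1 = 155.

155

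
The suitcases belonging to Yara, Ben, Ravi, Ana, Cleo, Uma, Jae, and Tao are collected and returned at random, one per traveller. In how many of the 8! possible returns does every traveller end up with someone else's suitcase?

This is the derangement count D_8: permutations of 8 items with no fixed point.
By inclusion–exclusion this is Σ_{j=0}^{8} (−1)^j C(8,j)·(8−j)!.
Computing: 40320 − 40320 + 20160 − 6720 + 1680 − 336 + 56 − 8 + 1 = 14833.

14833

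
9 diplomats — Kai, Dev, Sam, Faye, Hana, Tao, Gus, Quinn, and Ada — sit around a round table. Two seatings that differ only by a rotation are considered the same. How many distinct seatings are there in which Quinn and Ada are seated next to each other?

10080

Treat {Quinn, Ada} as one unit (2 internal orders) and seat the resulting 8 units around the table: (7)! circular arrangements.
So 2 × (7)! = 2 × 5040 = 10080.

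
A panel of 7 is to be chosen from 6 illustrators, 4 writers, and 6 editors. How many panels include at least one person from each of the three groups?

10408

Unrestricted: C(16,7) = 11440 ways to pick any 7 of the 16.
Subtract selections that omit an entire group: no illustrators → C(10,7) = 120; no writers → C(12,7) = 792; no editors → C(10,7) = 120.
Add back selections omitting two groups (i.e. drawn from a single group): C(6,7) + C(4,7) + C(6,7) = 0.
By inclusion–exclusion: 11440 − 1032 + 0 = 10408.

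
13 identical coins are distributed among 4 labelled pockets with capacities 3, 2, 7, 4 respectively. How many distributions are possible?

Ignoring the caps, the number of non-negative solutions to x_1+…+x_4 = 13 is C(16,3) = 560.
Subtract solutions that violate a single cap (substitute x_i' = x_i − (cap_i+1)): x_1 ≥ 4 gives C(12,3) = 220; x_2 ≥ 3 gives C(13,3) = 286; x_3 ≥ 8 gives C(8,3) = 56; x_4 ≥ 5 gives C(11,3) = 165. Together 727.
Add back pairs where two caps are both exceeded: 84 + 4 + 35 + 10 + 56 + 1 = 190.
Subtract triples: 0 + 4 + 0 + 0 = 4.
By inclusion–exclusion the count is 560 − 727 + 190 − 4 = 19.

19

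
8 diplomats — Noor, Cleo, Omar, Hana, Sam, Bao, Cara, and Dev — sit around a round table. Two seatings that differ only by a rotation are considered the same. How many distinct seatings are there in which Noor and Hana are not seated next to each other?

3600

All circular seatings of 8 people number (7)! = 5040.
Those with Noor next to Hana: fuse the pair into one unit and seat 7 units around a circle — 2·(6)! = 1440.
Subtracting, 5040 − 1440 = 3600.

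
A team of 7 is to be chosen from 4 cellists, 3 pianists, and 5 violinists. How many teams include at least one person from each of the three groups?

With no constraint there are C(12,7) = 792 possible selections.
Subtract selections that omit an entire group: no cellists → C(8,7) = 8; no pianists → C(9,7) = 36; no violinists → C(7,7) = 1.
Add back selections omitting two groups (i.e. drawn from a single group): C(4,7) + C(3,7) + C(5,7) = 0.
By inclusion–exclusion: 792 − 45 + 0 = 747.

747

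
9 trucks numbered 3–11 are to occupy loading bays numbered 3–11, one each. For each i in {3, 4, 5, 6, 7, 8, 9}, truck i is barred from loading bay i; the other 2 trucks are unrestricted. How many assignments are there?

Let Aᵢ (for 3 ≤ i ≤ 9) be the placements that put truck i in its forbidden loading bay. Any j of these fix j positions, leaving (9−j)! ways to fill the rest, and there are C(7,j) ways to pick which j.
By inclusion–exclusion, the number of valid placements is Σ_{j=0}^{7} (−1)^j C(7,j)·(9−j)!.
Computing: 362880 − 282240 + 105840 − 25200 + 4200 − 504 + 42 − 2 = 165016.

165016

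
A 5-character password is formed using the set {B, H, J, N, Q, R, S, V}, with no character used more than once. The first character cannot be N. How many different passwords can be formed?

The first character has 8−1 = 7 choices (anything except N).
The remaining 4 characters are filled from the other 7 symbols without repetition: 7 × 6 × 5 × 4 = 840.
Total: 7 × 840 = 5880.

5880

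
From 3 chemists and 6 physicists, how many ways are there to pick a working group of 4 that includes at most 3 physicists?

Split by how many physicists are chosen (0 through 3).
Sum: C(6,0)·C(3,4) + C(6,1)·C(3,3) + C(6,2)·C(3,2) + C(6,3)·C(3,1) = 0 + 6 + 45 + 60 = 111.

111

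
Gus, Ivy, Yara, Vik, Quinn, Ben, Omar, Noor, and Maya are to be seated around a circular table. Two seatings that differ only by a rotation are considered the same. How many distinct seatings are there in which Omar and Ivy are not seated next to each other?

Without the restriction there are (8)! = 40320 seatings.
Seatings with Omar beside Ivy: treat them as a block with 2 internal orders, giving 2 × (7)! = 10080.
Subtracting, 40320 − 10080 = 30240.

30240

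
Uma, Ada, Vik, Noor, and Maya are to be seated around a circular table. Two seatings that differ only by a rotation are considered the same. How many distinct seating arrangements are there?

Fix one person's seat to break rotational symmetry; the remaining 4 people can be arranged in (4)! = 24 ways.

24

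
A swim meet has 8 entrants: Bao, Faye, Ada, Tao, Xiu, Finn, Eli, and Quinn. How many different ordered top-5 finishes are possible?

6720

There are 8 choices for 1st place, 7 for 2nd, and so on down to 4 for position 5.
That gives 8 × 7 × 6 × 5 × 4 = 6720.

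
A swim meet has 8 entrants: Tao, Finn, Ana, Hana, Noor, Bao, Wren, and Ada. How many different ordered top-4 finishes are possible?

1680

There are 8 choices for 1st place, 7 for 2nd, and so on down to 5 for position 4.
That gives 8 × 7 × 6 × 5 = 1680.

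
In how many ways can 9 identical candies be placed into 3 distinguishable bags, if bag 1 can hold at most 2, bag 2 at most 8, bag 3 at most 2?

8

Without the upper bounds there are C(11,2) = 55 ways to split 9 among 3 bags.
Subtract solutions that violate a single cap (substitute x_i' = x_i − (cap_i+1)): x_1 ≥ 3 gives C(8,2) = 28; x_2 ≥ 9 gives C(2,2) = 1; x_3 ≥ 3 gives C(8,2) = 28. Together 57.
Add back pairs where two caps are both exceeded: 0 + 10 + 0 = 10.
By inclusion–exclusion the count is 55 − 57 + 10 = 8.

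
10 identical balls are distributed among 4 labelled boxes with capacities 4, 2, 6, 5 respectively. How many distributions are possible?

By stars and bars, unrestricted non-negative solutions to x_1+…+x_4 = 10 number C(10+3,3) = 286.
Subtract solutions that violate a single cap (substitute x_i' = x_i − (cap_i+1)): x_1 ≥ 5 gives C(8,3) = 56; x_2 ≥ 3 gives C(10,3) = 120; x_3 ≥ 7 gives C(6,3) = 20; x_4 ≥ 6 gives C(7,3) = 35. Together 231.
Add back pairs where two caps are both exceeded: 10 + 0 + 0 + 1 + 4 + 0 = 15.
By inclusion–exclusion the count is 286 − 231 + 15 = 70.

70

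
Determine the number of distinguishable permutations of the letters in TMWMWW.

The 6 letters of TMWMWW have repeats: M appearing twice and W appearing 3 times.
The number of distinct arrangements is 6!/(3!·2!) = 720/12 = 60.

60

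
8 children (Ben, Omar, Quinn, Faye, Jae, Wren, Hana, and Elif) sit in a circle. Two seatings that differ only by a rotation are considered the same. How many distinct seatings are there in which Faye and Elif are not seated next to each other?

Without the restriction there are (7)! = 5040 seatings.
Seatings with Faye beside Elif: treat them as a block with 2 internal orders, giving 2 × (6)! = 1440.
Subtracting, 5040 − 1440 = 3600.

3600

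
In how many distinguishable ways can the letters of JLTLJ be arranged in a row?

JLTLJ has 5 letters with J appearing twice and L appearing twice.
So there are 5! / (2!·2!) = 30 distinguishable arrangements.

30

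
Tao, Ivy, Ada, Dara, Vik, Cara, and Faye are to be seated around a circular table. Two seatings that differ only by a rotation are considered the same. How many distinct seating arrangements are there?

Seat Tao anywhere (absorbing the rotational symmetry), then permute the other 6: (6)! = 720.

720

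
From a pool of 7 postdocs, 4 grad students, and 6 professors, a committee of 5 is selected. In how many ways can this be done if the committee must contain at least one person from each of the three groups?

4214

With no constraint there are C(17,5) = 6188 possible selections.
Subtract selections that omit an entire group: no postdocs → C(10,5) = 252; no grad students → C(13,5) = 1287; no professors → C(11,5) = 462.
Add back selections omitting two groups (i.e. drawn from a single group): C(7,5) + C(4,5) + C(6,5) = 27.
By inclusion–exclusion: 6188 − 2001 + 27 = 4214.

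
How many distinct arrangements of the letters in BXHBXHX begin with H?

60

With the first slot taken by H, it remains to arrange the other 6 letters (BXBXHX).
Those 6 letters have B appearing twice and X appearing 3 times, giving (6)!/(3!·2!) = 60.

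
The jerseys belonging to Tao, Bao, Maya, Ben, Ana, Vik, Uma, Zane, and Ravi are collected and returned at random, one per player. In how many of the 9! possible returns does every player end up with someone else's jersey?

Let Aᵢ be the assignments in which player i gets their old jersey. We want the size of the complement of A₁∪…∪A_9.
By inclusion–exclusion this is Σ_{j=0}^{9} (−1)^j C(9,j)·(9−j)!.
Computing: 362880 − 362880 + 181440 − 60480 + 15120 − 3024 + 504 − 72 + 9 − 1 = 133496.

133496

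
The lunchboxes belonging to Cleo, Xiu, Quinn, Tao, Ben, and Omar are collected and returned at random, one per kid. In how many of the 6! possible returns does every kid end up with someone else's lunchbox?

Let Aᵢ be the assignments in which kid i gets their own lunchbox. We want the size of the complement of A₁∪…∪A_6.
By inclusion–exclusion this is Σ_{j=0}^{6} (−1)^j C(6,j)·(6−j)!.
Computing: 720 − 720 + 360 − 120 + 30 − 6 + 1 = 265.

265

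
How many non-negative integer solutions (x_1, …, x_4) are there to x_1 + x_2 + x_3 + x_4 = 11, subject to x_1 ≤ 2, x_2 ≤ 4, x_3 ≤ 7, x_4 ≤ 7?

97

By stars and bars, unrestricted non-negative solutions to x_1+…+x_4 = 11 number C(11+3,3) = 364.
Subtract solutions that violate a single cap (substitute x_i' = x_i − (cap_i+1)): x_1 ≥ 3 gives C(11,3) = 165; x_2 ≥ 5 gives C(9,3) = 84; x_3 ≥ 8 gives C(6,3) = 20; x_4 ≥ 8 gives C(6,3) = 20. Together 289.
Add back pairs where two caps are both exceeded: 20 + 1 + 1 + 0 + 0 + 0 = 22.
By inclusion–exclusion the count is 364 − 289 + 22 = 97.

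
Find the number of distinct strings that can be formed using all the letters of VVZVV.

The 5 letters of VVZVV have repeats: V appearing 4 times.
So there are 5! / (4!) = 5 distinguishable arrangements.

5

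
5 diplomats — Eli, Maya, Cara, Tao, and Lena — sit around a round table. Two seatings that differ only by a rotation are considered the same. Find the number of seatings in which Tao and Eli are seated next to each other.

12

Treat {Tao, Eli} as one unit (2 internal orders) and seat the resulting 4 units around the table: (3)! circular arrangements.
So 2 × (3)! = 2 × 6 = 12.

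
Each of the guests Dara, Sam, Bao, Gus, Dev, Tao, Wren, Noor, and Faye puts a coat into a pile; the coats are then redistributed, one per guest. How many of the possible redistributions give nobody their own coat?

133496

This is the derangement count D_9: permutations of 9 items with no fixed point.
By inclusion–exclusion this is Σ_{j=0}^{9} (−1)^j C(9,j)·(9−j)!.
Computing: 362880 − 362880 + 181440 − 60480 + 15120 − 3024 + 504 − 72 + 9 − 1 = 133496.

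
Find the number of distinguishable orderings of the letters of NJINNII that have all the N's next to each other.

Treat the 3 copies of N as a single block. The multiset to arrange is then {NNN, I, I, I, J}, 5 items in all.
That gives (5)!/(3!) = 20 arrangements.

20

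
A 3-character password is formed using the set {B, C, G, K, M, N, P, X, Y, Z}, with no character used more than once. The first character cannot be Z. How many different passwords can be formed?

The first character has 10−1 = 9 choices (anything except Z).
The remaining 2 characters are filled from the other 9 symbols without repetition: 9 × 8 = 72.
Total: 9 × 72 = 648.

648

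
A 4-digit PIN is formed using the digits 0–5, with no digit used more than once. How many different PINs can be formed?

Choose and order 4 of the 6 symbols: the first digit has 6 options, the next 5, then 4, 3.
6 × 5 × 4 × 3 = 360.

360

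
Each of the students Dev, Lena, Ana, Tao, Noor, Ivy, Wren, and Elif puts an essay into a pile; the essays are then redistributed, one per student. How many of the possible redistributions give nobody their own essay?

Let Aᵢ be the assignments in which student i gets their own essay. We want the size of the complement of A₁∪…∪A_8.
By inclusion–exclusion this is Σ_{j=0}^{8} (−1)^j C(8,j)·(8−j)!.
Computing: 40320 − 40320 + 20160 − 6720 + 1680 − 336 + 56 − 8 + 1 = 14833.

14833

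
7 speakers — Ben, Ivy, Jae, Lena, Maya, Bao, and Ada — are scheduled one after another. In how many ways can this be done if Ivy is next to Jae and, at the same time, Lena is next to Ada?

480

Treat {Ivy,Jae} as one block (2 orders) and {Lena,Ada} as another (2 orders).
That leaves 5 units to arrange: 2 × 2 × 5! = 4 × 120 = 480.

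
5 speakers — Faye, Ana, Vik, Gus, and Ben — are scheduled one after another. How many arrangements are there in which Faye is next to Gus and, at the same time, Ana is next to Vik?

24

Treat {Faye,Gus} as one block (2 orders) and {Ana,Vik} as another (2 orders).
That leaves 3 units to arrange: 2 × 2 × 3! = 4 × 6 = 24.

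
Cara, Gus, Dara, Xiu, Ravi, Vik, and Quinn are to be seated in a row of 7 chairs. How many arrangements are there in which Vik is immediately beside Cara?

Glue Vik and Cara into one block (2 internal orders), leaving 6 units to arrange in a row.
That gives 2 × 6! = 2 × 720 = 1440.

1440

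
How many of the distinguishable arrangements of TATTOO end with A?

With the last slot taken by A, it remains to arrange the other 5 letters (TTTOO).
Those 5 letters have O appearing twice and T appearing 3 times, giving (5)!/(3!·2!) = 10.

10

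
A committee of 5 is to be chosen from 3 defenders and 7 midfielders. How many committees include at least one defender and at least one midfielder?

231

Total 5-person selections from all 10: C(10,5) = 252.
Subtract selections that omit an entire group: no defenders → C(7,5) = 21; no midfielders → C(3,5) = 0.
Both groups omitted at once is impossible, so 252 − 21 = 231.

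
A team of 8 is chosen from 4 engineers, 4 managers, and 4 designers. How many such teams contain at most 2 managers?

Split by how many managers are chosen (0 through 2).
Sum: C(4,0)·C(8,8) + C(4,1)·C(8,7) + C(4,2)·C(8,6) = 1 + 32 + 168 = 201.

201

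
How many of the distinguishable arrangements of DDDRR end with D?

Fix D in the last position and arrange the remaining 4 letters.
Those 4 letters have D appearing twice and R appearing twice, giving (4)!/(2!·2!) = 6.

6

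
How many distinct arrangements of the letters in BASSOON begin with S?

360

Fix S in the first position and arrange the remaining 6 letters.
Those 6 letters have O appearing twice, giving (6)!/(2!) = 360.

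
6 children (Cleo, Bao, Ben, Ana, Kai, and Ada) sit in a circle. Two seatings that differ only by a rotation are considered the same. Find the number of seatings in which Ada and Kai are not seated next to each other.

Without the restriction there are (5)! = 120 seatings.
Seatings with Ada beside Kai: treat them as a block with 2 internal orders, giving 2 × (4)! = 48.
Subtracting, 120 − 48 = 72.

72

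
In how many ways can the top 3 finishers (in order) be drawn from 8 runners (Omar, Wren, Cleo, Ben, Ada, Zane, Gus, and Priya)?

336

There are 8 choices for 1st place, 7 for 2nd, and 6 for 3rd.
That gives 8 × 7 × 6 = 336.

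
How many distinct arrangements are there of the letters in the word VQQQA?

Letter multiplicities in VQQQA: A×1, Q×3, V×1.
The number of distinct arrangements is 5!/(3!) = 120/6 = 20.

20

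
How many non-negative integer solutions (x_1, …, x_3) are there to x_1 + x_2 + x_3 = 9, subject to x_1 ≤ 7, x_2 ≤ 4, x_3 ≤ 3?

17

By stars and bars, unrestricted non-negative solutions to x_1+…+x_3 = 9 number C(9+2,2) = 55.
Subtract solutions that violate a single cap (substitute x_i' = x_i − (cap_i+1)): x_1 ≥ 8 gives C(3,2) = 3; x_2 ≥ 5 gives C(6,2) = 15; x_3 ≥ 4 gives C(7,2) = 21. Together 39.
Add back pairs where two caps are both exceeded: 0 + 0 + 1 = 1.
By inclusion–exclusion the count is 55 − 39 + 1 = 17.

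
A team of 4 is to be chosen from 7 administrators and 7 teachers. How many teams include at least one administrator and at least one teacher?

931

With no constraint there are C(14,4) = 1001 possible selections.
Subtract selections that omit an entire group: no administrators → C(7,4) = 35; no teachers → C(7,4) = 35.
Both groups omitted at once is impossible, so 1001 − 70 = 931.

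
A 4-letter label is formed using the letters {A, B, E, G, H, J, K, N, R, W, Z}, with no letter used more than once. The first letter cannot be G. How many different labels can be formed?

7200

The first letter has 11−1 = 10 choices (anything except G).
The remaining 3 letters are filled from the other 10 symbols without repetition: 10 × 9 × 8 = 720.
Total: 10 × 720 = 7200.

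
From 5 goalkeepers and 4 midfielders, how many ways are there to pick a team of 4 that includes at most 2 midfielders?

Split by how many midfielders are chosen (0 through 2).
Sum: C(4,0)·C(5,4) + C(4,1)·C(5,3) + C(4,2)·C(5,2) = 5 + 40 + 60 = 105.

105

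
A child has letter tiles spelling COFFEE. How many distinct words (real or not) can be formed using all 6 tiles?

Letter multiplicities in COFFEE: C×1, E×2, F×2, O×1.
The number of distinct arrangements is 6!/(2!·2!) = 720/4 = 180.

180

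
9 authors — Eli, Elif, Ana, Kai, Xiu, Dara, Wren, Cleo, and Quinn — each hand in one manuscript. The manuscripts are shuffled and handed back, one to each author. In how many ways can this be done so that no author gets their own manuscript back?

Let Aᵢ be the assignments in which author i gets their own manuscript. We want the size of the complement of A₁∪…∪A_9.
By inclusion–exclusion this is Σ_{j=0}^{9} (−1)^j C(9,j)·(9−j)!.
Computing: 362880 − 362880 + 181440 − 60480 + 15120 − 3024 + 504 − 72 + 9 − 1 = 133496.

133496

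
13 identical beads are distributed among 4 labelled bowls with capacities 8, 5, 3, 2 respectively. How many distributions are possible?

Ignoring the caps, the number of non-negative solutions to x_1+…+x_4 = 13 is C(16,3) = 560.
Subtract solutions that violate a single cap (substitute x_i' = x_i − (cap_i+1)): x_1 ≥ 9 gives C(7,3) = 35; x_2 ≥ 6 gives C(10,3) = 120; x_3 ≥ 4 gives C(12,3) = 220; x_4 ≥ 3 gives C(13,3) = 286. Together 661.
Add back pairs where two caps are both exceeded: 0 + 1 + 4 + 20 + 35 + 84 = 144.
Subtract triples: 0 + 0 + 0 + 1 = 1.
By inclusion–exclusion the count is 560 − 661 + 144 − 1 = 42.

42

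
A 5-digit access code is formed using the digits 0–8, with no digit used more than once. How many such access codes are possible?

15120

Choose and order 5 of the 9 symbols: the first digit has 9 options, the next 8, and so on down to 5.
That product is 9 × 8 × 7 × 6 × 5 = 15120.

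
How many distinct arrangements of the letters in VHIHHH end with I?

5

Fix I in the last position and arrange the remaining 5 letters.
Those 5 letters have H appearing 4 times, giving (5)!/(4!) = 5.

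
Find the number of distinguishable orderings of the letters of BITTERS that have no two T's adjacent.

Total arrangements of BITTERS: 7!/(2!) = 2520.
If the two T's are adjacent, glue them into one block, leaving 6 items to arrange: (6)! = 720 ways.
Hence 2520 − 720 = 1800.

1800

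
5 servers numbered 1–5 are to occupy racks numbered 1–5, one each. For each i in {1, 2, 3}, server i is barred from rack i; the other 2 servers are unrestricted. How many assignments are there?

Let Aᵢ (for i ∈ {1, 2, 3}) be the placements that put server i in its forbidden rack. Any j of these fix j positions, leaving (5−j)! ways to fill the rest, and there are C(3,j) ways to pick which j.
By inclusion–exclusion, the number of valid placements is Σ_{j=0}^{3} (−1)^j C(3,j)·(5−j)!.
Computing: 120 − 72 + 18 − 2 = 64.

64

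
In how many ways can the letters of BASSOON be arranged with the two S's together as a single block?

Treat the 2 copies of S as a single block. The multiset to arrange is then {SS, A, B, N, O, O}, 6 items in all.
That gives (6)!/(2!) = 360 arrangements.

360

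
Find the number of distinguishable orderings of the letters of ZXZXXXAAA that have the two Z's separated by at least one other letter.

980

There are 9!/(4!·3!·2!) = 1260 arrangements of ZXZXXXAAA in total.
If the two Z's are adjacent, glue them into one block, leaving 8 items to arrange: (8)!/(4!·3!) = 280 ways.
Subtracting, 1260 − 280 = 980 arrangements keep the Z's apart.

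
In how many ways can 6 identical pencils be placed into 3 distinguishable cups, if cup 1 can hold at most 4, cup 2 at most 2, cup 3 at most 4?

12

Without the upper bounds there are C(8,2) = 28 ways to split 6 among 3 cups.
Subtract solutions that violate a single cap (substitute x_i' = x_i − (cap_i+1)): x_1 ≥ 5 gives C(3,2) = 3; x_2 ≥ 3 gives C(5,2) = 10; x_3 ≥ 5 gives C(3,2) = 3. Together 16.
No two caps can be exceeded simultaneously, so the pair terms are all 0.
By inclusion–exclusion the count is 28 − 16 + 0 = 12.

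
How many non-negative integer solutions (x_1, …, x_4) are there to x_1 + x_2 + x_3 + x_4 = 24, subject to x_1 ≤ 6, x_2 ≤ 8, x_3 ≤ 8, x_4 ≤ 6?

By stars and bars, unrestricted non-negative solutions to x_1+…+x_4 = 24 number C(24+3,3) = 2925.
Subtract solutions that violate a single cap (substitute x_i' = x_i − (cap_i+1)): x_1 ≥ 7 gives C(20,3) = 1140; x_2 ≥ 9 gives C(18,3) = 816; x_3 ≥ 9 gives C(18,3) = 816; x_4 ≥ 7 gives C(20,3) = 1140. Together 3912.
Add back pairs where two caps are both exceeded: 165 + 165 + 286 + 84 + 165 + 165 = 1030.
Subtract triples: 0 + 4 + 4 + 0 = 8.
By inclusion–exclusion the count is 2925 − 3912 + 1030 − 8 = 35.

35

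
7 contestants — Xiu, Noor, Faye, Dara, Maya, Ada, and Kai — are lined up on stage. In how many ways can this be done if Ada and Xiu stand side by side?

Glue Ada and Xiu into one block (2 internal orders), leaving 6 units to arrange in a row.
That gives 2 × 6! = 2 × 720 = 1440.

1440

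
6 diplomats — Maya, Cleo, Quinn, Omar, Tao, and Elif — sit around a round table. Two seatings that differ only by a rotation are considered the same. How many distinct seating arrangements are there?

120

Seat Maya anywhere (absorbing the rotational symmetry), then permute the other 5: (5)! = 120.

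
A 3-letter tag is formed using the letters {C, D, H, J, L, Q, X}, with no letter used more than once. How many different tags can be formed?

This is a permutation of 3 out of 7: P(7,3) = 7!/4!.
That product is 7 × 6 × 5 = 210.

210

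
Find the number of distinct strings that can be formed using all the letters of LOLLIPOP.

1680

Letter multiplicities in LOLLIPOP: I×1, L×3, O×2, P×2.
The number of distinct arrangements is 8!/(3!·2!·2!) = 40320/24 = 1680.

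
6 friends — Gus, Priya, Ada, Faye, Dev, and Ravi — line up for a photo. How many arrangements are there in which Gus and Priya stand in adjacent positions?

Glue Gus and Priya into one block (2 internal orders), leaving 5 units to arrange in a row.
That gives 2 × 5! = 2 × 120 = 240.

240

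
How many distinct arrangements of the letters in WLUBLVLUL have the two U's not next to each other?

5880

Total arrangements of WLUBLVLUL: 9!/(4!·2!) = 7560.
Arrangements with the U's together: treat UU as one letter, giving (8)!/(4!) = 1680.
Subtracting, 7560 − 1680 = 5880 arrangements keep the U's apart.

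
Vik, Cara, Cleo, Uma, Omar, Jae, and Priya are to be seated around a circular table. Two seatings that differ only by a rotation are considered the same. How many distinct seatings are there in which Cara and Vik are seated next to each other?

240

Treat {Cara, Vik} as one unit (2 internal orders) and seat the resulting 6 units around the table: (5)! circular arrangements.
So 2 × (5)! = 2 × 120 = 240.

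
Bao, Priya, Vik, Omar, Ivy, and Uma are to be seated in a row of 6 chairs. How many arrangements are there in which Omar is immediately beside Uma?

240

Treat {Omar, Uma} as a single unit. There are 5 units to order, and the pair itself can be ordered 2 ways.
So the count is 2·(5)! = 240.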